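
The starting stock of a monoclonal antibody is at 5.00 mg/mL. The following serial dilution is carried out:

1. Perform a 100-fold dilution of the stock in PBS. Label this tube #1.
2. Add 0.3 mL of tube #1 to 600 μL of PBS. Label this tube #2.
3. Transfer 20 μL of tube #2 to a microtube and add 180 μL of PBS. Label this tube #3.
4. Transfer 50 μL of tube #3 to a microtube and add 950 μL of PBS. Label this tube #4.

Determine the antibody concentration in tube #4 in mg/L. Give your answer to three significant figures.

Step 1: 100-fold → factor 100
Step 2: 0.3 mL + 600 μL = 0.9 mL total → factor 0.9/0.3 = 3
Step 3: 20 μL + 180 μL = 200 μL total → factor 200/20 = 10
Step 4: 50 μL + 950 μL = 1000 μL total → factor 1000/50 = 20
Overall dilution factor = 100 × 3 × 10 × 20 = 60000
Final = 5.00 mg/mL / 60000 = 8.333 × 10^-5 mg/mL = 0.0833 mg/L

0.0833 mg/L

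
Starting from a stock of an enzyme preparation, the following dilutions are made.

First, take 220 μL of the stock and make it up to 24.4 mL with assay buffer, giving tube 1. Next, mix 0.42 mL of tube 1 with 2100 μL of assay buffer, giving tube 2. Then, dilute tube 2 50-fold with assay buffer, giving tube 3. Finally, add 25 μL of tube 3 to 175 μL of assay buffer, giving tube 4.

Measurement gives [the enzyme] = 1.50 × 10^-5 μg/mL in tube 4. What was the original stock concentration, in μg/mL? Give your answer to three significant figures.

3.99 μg/mL

Step 1: 220 μL brought to 24.4 mL → factor 24400/220 = 110.91
Step 2: 0.42 mL + 2100 μL = 2.52 mL total → factor 2.52/0.42 = 6
Step 3: 50-fold → factor 50
Step 4: 25 μL + 175 μL = 200 μL total → factor 200/25 = 8
Overall dilution factor = 110.91 × 6 × 50 × 8 = 2.6618 × 10^5
Stock = 1.50 × 10^-5 μg/mL × 2.6618 × 10^5 = 3.99 μg/mL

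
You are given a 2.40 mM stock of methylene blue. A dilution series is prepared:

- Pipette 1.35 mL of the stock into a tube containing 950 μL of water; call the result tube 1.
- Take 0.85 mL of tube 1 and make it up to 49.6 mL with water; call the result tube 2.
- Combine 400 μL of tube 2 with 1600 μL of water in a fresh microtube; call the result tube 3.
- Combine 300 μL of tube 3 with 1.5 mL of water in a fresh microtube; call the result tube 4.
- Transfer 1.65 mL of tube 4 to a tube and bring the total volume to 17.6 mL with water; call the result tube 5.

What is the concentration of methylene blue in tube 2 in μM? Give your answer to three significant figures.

24.1 μM

Step 1: 1.35 mL + 950 μL = 2.3 mL total → factor 2.3/1.35 = 1.7037
Step 2: 0.85 mL brought to 49.6 mL → factor 49.6/0.85 = 58.353
Dilution factor through tube 2 = 1.7037 × 58.353 = 99.416
[tube 2] = 2.40 mM / 99.416 = 0.02414 mM = 24.1 μM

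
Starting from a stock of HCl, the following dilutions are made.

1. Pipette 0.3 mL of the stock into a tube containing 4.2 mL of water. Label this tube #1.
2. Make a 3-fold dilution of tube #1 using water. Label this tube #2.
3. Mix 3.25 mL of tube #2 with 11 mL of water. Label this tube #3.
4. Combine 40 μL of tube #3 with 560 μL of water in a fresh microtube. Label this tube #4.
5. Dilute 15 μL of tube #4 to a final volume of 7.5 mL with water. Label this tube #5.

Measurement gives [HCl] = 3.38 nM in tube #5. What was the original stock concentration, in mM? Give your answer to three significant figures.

Step 1: 0.3 mL + 4.2 mL = 4.5 mL total → factor 4.5/0.3 = 15
Step 2: 3-fold → factor 3
Step 3: 3.25 mL + 11 mL = 14.25 mL total → factor 14.25/3.25 = 4.3846
Step 4: 40 μL + 560 μL = 600 μL total → factor 600/40 = 15
Step 5: 15 μL brought to 7.5 mL → factor 7500/15 = 500
Overall dilution factor = 15 × 3 × 4.3846 × 15 × 500 = 1.4798 × 10^6
Stock = 3.38 nM × 1.4798 × 10^6 = 5.002 × 10^6 nM = 5.00 mM

5.00 mM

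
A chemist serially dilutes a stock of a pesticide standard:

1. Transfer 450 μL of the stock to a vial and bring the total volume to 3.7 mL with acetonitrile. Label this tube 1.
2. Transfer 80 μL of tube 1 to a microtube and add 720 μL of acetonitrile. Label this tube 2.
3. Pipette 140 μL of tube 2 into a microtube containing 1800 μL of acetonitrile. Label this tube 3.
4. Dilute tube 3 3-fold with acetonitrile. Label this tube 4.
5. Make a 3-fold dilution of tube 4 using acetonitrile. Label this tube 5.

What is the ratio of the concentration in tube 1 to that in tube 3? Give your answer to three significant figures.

139

Step 1: 450 μL brought to 3.7 mL → factor 3700/450 = 8.2222
Step 2: 80 μL + 720 μL = 800 μL total → factor 800/80 = 10
Step 3: 140 μL + 1800 μL = 1940 μL total → factor 1940/140 = 13.857
Dilution factor to tube 1 = 8.2222; to tube 3 = 1139.4
[tube 1]/[tube 3] = (factor to tube 3)/(factor to tube 1) = 1139.4/8.2222 = 139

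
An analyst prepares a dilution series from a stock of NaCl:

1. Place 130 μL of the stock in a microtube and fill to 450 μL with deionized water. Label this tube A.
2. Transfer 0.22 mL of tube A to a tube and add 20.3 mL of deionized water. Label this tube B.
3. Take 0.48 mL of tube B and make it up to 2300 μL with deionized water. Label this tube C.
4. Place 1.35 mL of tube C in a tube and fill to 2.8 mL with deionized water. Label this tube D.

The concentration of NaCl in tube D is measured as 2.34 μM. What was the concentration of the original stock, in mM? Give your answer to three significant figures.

7.51 mM

Step 1: 130 μL brought to 450 μL → factor 450/130 = 3.4615
Step 2: 0.22 mL + 20.3 mL = 20.52 mL total → factor 20.52/0.22 = 93.273
Step 3: 0.48 mL brought to 2300 μL → factor 2.3/0.48 = 4.7917
Step 4: 1.35 mL brought to 2.8 mL → factor 2.8/1.35 = 2.0741
Overall dilution factor = 3.4615 × 93.273 × 4.7917 × 2.0741 = 3208.7
Stock = 2.34 μM × 3208.7 = 7508 μM = 7.51 mM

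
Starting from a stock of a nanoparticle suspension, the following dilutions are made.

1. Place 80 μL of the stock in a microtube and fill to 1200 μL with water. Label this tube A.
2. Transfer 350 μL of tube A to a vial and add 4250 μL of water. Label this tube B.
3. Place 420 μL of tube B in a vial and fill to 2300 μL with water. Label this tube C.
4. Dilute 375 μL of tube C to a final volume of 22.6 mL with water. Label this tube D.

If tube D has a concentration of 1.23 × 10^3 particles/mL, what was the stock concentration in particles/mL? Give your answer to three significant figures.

8.00 × 10^7 particles/mL

Step 1: 80 μL brought to 1200 μL → factor 1200/80 = 15
Step 2: 350 μL + 4250 μL = 4600 μL total → factor 4600/350 = 13.143
Step 3: 420 μL brought to 2300 μL → factor 2300/420 = 5.4762
Step 4: 375 μL brought to 22.6 mL → factor 22600/375 = 60.267
Overall dilution factor = 15 × 13.143 × 5.4762 × 60.267 = 65063
Stock = 1.23 × 10^3 particles/mL × 65063 = 8.00 × 10^7 particles/mL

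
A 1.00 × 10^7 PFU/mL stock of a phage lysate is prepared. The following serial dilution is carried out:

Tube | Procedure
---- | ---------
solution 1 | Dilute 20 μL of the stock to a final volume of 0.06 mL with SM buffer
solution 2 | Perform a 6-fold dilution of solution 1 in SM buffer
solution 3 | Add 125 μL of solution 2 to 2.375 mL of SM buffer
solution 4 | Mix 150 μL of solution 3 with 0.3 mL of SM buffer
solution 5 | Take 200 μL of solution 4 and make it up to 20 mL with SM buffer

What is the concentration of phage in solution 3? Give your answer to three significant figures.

2.78 × 10^4 PFU/mL

Step 1: 20 μL brought to 0.06 mL → factor 60/20 = 3
Step 2: 6-fold → factor 6
Step 3: 125 μL + 2.375 mL = 2500 μL total → factor 2500/125 = 20
Dilution factor through solution 3 = 3 × 6 × 20 = 360
[solution 3] = 1.00 × 10^7 PFU/mL / 360 = 2.78 × 10^4 PFU/mL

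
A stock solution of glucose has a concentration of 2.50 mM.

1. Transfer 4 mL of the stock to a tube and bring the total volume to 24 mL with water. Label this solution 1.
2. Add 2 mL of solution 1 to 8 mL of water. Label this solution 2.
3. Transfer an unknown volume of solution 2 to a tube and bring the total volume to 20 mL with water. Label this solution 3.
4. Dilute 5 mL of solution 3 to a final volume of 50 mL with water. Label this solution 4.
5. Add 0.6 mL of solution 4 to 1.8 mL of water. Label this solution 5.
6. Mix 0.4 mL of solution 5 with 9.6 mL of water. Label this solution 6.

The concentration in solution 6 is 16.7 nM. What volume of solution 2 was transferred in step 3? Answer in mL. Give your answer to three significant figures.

4.01 mL

Step 1: 4 mL brought to 24 mL → factor 24/4 = 6
Step 2: 2 mL + 8 mL = 10 mL total → factor 10/2 = 5
Step 3: v brought to 20 mL → factor = 20 mL/v
Step 4: 5 mL brought to 50 mL → factor 50/5 = 10
Step 5: 0.6 mL + 1.8 mL = 2.4 mL total → factor 2.4/0.6 = 4
Step 6: 0.4 mL + 9.6 mL = 10 mL total → factor 10/0.4 = 25
Product of known-step factors = 30000
Overall factor = 2.50 mM / (16.7 nM) = 1.497 × 10^5
Step-3 factor = 1.497 × 10^5 / 30000 = 4.99
v = 20 mL / 4.99 = 4.01 mL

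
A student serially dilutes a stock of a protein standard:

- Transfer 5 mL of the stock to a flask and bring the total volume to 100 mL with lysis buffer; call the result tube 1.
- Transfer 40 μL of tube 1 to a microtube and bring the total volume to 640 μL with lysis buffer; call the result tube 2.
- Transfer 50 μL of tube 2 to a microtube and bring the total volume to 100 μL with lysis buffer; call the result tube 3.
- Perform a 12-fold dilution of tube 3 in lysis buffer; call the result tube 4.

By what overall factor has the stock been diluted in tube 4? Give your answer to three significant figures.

Step 1: 5 mL brought to 100 mL → factor 100/5 = 20
Step 2: 40 μL brought to 640 μL → factor 640/40 = 16
Step 3: 50 μL brought to 100 μL → factor 100/50 = 2
Step 4: 12-fold → factor 12
Overall dilution factor = 20 × 16 × 2 × 12 = 7680

7.68 × 10^3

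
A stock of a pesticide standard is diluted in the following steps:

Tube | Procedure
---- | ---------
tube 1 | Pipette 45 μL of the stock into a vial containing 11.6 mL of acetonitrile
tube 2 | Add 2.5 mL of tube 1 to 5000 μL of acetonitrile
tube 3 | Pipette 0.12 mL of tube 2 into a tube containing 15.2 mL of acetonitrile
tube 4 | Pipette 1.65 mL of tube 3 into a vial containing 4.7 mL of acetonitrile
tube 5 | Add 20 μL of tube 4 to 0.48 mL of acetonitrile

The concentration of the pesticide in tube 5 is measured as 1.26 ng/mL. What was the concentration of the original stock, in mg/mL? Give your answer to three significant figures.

Step 1: 45 μL + 11.6 mL = 11645 μL total → factor 11645/45 = 258.78
Step 2: 2.5 mL + 5000 μL = 7.5 mL total → factor 7.5/2.5 = 3
Step 3: 0.12 mL + 15.2 mL = 15.32 mL total → factor 15.32/0.12 = 127.67
Step 4: 1.65 mL + 4.7 mL = 6.35 mL total → factor 6.35/1.65 = 3.8485
Step 5: 20 μL + 0.48 mL = 500 μL total → factor 500/20 = 25
Overall dilution factor = 258.78 × 3 × 127.67 × 3.8485 × 25 = 9.5358 × 10^6
Stock = 1.26 ng/mL × 9.5358 × 10^6 = 1.202 × 10^7 ng/mL = 12.0 mg/mL

12.0 mg/mL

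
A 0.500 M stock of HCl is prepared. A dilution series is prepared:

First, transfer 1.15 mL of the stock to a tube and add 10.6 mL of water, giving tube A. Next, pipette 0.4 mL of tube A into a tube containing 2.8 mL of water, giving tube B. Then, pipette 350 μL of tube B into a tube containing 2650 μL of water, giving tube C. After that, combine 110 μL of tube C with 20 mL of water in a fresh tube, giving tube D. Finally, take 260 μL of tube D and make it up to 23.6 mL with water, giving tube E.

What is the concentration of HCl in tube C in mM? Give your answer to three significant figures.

Step 1: 1.15 mL + 10.6 mL = 11.75 mL total → factor 11.75/1.15 = 10.217
Step 2: 0.4 mL + 2.8 mL = 3.2 mL total → factor 3.2/0.4 = 8
Step 3: 350 μL + 2650 μL = 3000 μL total → factor 3000/350 = 8.5714
Dilution factor through tube C = 10.217 × 8 × 8.5714 = 700.62
[tube C] = 0.500 M / 700.62 = 0.0007137 M = 0.714 mM

0.714 mM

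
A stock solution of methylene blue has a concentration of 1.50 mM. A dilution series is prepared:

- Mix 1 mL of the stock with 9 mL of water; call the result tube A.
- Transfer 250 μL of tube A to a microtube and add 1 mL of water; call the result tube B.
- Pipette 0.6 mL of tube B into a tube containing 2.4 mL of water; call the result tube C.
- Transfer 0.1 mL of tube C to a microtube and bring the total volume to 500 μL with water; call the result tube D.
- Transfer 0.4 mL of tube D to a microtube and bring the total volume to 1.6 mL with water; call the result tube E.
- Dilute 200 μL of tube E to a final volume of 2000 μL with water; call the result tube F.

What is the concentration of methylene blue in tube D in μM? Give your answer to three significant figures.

Step 1: 1 mL + 9 mL = 10 mL total → factor 10/1 = 10
Step 2: 250 μL + 1 mL = 1250 μL total → factor 1250/250 = 5
Step 3: 0.6 mL + 2.4 mL = 3 mL total → factor 3/0.6 = 5
Step 4: 0.1 mL brought to 500 μL → factor 0.5/0.1 = 5
Dilution factor through tube D = 10 × 5 × 5 × 5 = 1250
[tube D] = 1.50 mM / 1250 = 0.001200 mM = 1.20 μM

1.20 μM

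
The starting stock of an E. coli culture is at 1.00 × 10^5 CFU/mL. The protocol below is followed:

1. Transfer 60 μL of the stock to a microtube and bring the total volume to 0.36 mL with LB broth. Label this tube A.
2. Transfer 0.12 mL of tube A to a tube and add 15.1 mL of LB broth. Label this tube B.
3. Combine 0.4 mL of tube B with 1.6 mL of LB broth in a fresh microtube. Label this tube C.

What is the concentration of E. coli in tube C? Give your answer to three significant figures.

26.3 CFU/mL

Step 1: 60 μL brought to 0.36 mL → factor 360/60 = 6
Step 2: 0.12 mL + 15.1 mL = 15.22 mL total → factor 15.22/0.12 = 126.83
Step 3: 0.4 mL + 1.6 mL = 2 mL total → factor 2/0.4 = 5
Overall dilution factor = 6 × 126.83 × 5 = 3805
Final = 1.00 × 10^5 CFU/mL / 3805 = 26.3 CFU/mL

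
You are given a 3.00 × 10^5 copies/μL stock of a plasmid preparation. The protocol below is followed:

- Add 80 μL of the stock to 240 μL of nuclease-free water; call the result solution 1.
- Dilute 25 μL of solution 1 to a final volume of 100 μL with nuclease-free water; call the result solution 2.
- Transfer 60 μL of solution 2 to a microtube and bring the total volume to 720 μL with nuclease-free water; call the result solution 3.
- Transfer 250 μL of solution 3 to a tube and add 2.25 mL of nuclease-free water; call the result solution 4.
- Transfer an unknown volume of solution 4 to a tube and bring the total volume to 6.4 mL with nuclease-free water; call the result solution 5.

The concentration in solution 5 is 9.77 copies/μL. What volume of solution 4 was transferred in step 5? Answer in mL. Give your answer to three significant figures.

Step 1: 80 μL + 240 μL = 320 μL total → factor 320/80 = 4
Step 2: 25 μL brought to 100 μL → factor 100/25 = 4
Step 3: 60 μL brought to 720 μL → factor 720/60 = 12
Step 4: 250 μL + 2.25 mL = 2500 μL total → factor 2500/250 = 10
Step 5: v brought to 6.4 mL → factor = 6.4 mL/v
Product of known-step factors = 1920
Overall factor = 3.00 × 10^5 copies/μL / (9.77 copies/μL) = 30706
Step-5 factor = 30706 / 1920 = 15.993
v = 6.4 mL / 15.993 = 0.400 mL

0.400 mL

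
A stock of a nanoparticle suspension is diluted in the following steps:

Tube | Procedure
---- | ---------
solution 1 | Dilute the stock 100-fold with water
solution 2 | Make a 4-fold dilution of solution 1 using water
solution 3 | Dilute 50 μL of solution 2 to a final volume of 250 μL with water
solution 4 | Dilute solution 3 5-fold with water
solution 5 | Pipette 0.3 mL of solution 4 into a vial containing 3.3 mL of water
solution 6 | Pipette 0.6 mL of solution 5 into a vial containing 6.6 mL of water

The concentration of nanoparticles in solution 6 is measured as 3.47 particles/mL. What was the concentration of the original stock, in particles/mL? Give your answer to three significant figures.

Step 1: 100-fold → factor 100
Step 2: 4-fold → factor 4
Step 3: 50 μL brought to 250 μL → factor 250/50 = 5
Step 4: 5-fold → factor 5
Step 5: 0.3 mL + 3.3 mL = 3.6 mL total → factor 3.6/0.3 = 12
Step 6: 0.6 mL + 6.6 mL = 7.2 mL total → factor 7.2/0.6 = 12
Overall dilution factor = 100 × 4 × 5 × 5 × 12 × 12 = 1.44 × 10^6
Stock = 3.47 particles/mL × 1.44 × 10^6 = 5.00 × 10^6 particles/mL

5.00 × 10^6 particles/mL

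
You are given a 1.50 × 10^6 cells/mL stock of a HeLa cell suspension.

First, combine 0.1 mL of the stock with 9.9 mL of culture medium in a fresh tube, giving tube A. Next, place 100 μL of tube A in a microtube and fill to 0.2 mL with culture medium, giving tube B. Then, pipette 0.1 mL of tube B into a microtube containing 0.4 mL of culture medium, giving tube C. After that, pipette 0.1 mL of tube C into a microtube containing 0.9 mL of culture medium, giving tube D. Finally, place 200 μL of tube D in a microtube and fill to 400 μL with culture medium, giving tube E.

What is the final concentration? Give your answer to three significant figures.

75.0 cells/mL

Step 1: 0.1 mL + 9.9 mL = 10 mL total → factor 10/0.1 = 100
Step 2: 100 μL brought to 0.2 mL → factor 200/100 = 2
Step 3: 0.1 mL + 0.4 mL = 0.5 mL total → factor 0.5/0.1 = 5
Step 4: 0.1 mL + 0.9 mL = 1 mL total → factor 1/0.1 = 10
Step 5: 200 μL brought to 400 μL → factor 400/200 = 2
Overall dilution factor = 100 × 2 × 5 × 10 × 2 = 20000
Final = 1.50 × 10^6 cells/mL / 20000 = 75.0 cells/mL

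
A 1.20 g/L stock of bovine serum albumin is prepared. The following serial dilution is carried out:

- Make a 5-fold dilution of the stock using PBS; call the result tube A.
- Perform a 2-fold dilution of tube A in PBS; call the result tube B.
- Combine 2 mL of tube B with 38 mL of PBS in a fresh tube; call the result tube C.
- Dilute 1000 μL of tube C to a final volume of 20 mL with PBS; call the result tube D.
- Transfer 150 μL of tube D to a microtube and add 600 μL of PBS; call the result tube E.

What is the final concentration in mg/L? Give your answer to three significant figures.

0.0600 mg/L

Step 1: 5-fold → factor 5
Step 2: 2-fold → factor 2
Step 3: 2 mL + 38 mL = 40 mL total → factor 40/2 = 20
Step 4: 1000 μL brought to 20 mL → factor 20000/1000 = 20
Step 5: 150 μL + 600 μL = 750 μL total → factor 750/150 = 5
Overall dilution factor = 5 × 2 × 20 × 20 × 5 = 20000
Final = 1.20 g/L / 20000 = 6.000 × 10^-5 g/L = 0.0600 mg/L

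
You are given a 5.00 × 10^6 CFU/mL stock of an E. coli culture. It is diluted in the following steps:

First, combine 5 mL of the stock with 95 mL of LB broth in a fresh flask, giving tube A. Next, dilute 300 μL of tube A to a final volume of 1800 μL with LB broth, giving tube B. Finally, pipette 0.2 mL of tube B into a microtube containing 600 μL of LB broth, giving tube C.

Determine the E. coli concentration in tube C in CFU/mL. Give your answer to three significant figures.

Step 1: 5 mL + 95 mL = 100 mL total → factor 100/5 = 20
Step 2: 300 μL brought to 1800 μL → factor 1800/300 = 6
Step 3: 0.2 mL + 600 μL = 0.8 mL total → factor 0.8/0.2 = 4
Overall dilution factor = 20 × 6 × 4 = 480
Final = 5.00 × 10^6 CFU/mL / 480 = 1.04 × 10^4 CFU/mL

1.04 × 10^4 CFU/mL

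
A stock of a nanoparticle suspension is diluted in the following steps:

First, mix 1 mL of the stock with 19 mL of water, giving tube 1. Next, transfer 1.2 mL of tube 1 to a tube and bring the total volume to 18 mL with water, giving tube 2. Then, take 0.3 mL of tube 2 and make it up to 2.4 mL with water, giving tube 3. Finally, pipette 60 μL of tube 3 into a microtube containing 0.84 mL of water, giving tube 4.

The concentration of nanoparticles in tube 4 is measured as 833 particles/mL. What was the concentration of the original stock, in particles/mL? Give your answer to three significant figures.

Step 1: 1 mL + 19 mL = 20 mL total → factor 20/1 = 20
Step 2: 1.2 mL brought to 18 mL → factor 18/1.2 = 15
Step 3: 0.3 mL brought to 2.4 mL → factor 2.4/0.3 = 8
Step 4: 60 μL + 0.84 mL = 900 μL total → factor 900/60 = 15
Overall dilution factor = 20 × 15 × 8 × 15 = 36000
Stock = 833 particles/mL × 36000 = 3.00 × 10^7 particles/mL

3.00 × 10^7 particles/mL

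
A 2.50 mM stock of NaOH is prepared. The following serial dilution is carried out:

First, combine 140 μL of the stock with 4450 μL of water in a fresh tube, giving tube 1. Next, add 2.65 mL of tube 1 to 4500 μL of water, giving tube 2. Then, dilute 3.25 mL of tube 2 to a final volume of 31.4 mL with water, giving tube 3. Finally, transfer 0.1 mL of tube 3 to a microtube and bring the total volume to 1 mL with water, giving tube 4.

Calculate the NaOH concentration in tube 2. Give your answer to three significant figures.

Step 1: 140 μL + 4450 μL = 4590 μL total → factor 4590/140 = 32.786
Step 2: 2.65 mL + 4500 μL = 7.15 mL total → factor 7.15/2.65 = 2.6981
Dilution factor through tube 2 = 32.786 × 2.6981 = 88.46
[tube 2] = 2.50 mM / 88.46 = 0.0283 mM

0.0283 mM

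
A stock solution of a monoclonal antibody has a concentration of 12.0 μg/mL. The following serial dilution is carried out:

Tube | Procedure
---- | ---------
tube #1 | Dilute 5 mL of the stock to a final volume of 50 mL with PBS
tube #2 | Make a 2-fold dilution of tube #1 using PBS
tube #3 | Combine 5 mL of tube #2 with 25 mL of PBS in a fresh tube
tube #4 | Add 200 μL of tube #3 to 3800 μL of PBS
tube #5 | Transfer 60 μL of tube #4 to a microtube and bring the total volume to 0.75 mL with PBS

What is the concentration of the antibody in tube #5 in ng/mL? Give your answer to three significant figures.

0.400 ng/mL

Step 1: 5 mL brought to 50 mL → factor 50/5 = 10
Step 2: 2-fold → factor 2
Step 3: 5 mL + 25 mL = 30 mL total → factor 30/5 = 6
Step 4: 200 μL + 3800 μL = 4000 μL total → factor 4000/200 = 20
Step 5: 60 μL brought to 0.75 mL → factor 750/60 = 12.5
Overall dilution factor = 10 × 2 × 6 × 20 × 12.5 = 30000
Final = 12.0 μg/mL / 30000 = 0.0004000 μg/mL = 0.400 ng/mL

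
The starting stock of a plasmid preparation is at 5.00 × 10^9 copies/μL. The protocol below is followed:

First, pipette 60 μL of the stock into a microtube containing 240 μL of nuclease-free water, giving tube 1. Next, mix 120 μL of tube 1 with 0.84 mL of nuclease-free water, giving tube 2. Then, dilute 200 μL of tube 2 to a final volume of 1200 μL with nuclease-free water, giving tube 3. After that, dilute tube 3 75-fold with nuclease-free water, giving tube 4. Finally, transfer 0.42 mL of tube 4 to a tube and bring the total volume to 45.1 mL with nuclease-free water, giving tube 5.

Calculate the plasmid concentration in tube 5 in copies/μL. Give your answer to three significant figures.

2.59 × 10^3 copies/μL

Step 1: 60 μL + 240 μL = 300 μL total → factor 300/60 = 5
Step 2: 120 μL + 0.84 mL = 960 μL total → factor 960/120 = 8
Step 3: 200 μL brought to 1200 μL → factor 1200/200 = 6
Step 4: 75-fold → factor 75
Step 5: 0.42 mL brought to 45.1 mL → factor 45.1/0.42 = 107.38
Dilution factor through tube 5 = 5 × 8 × 6 × 75 × 107.38 = 1.9329 × 10^6
[tube 5] = 5.00 × 10^9 copies/μL / 1.9329 × 10^6 = 2.59 × 10^3 copies/μL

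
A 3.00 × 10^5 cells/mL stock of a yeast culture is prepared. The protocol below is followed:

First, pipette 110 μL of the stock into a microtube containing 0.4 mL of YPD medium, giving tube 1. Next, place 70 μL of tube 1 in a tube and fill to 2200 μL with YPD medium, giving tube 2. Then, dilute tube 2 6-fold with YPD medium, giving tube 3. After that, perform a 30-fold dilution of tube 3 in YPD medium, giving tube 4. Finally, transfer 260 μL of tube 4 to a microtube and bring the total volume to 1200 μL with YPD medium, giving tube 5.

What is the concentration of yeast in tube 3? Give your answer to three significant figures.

343 cells/mL

Step 1: 110 μL + 0.4 mL = 510 μL total → factor 510/110 = 4.6364
Step 2: 70 μL brought to 2200 μL → factor 2200/70 = 31.429
Step 3: 6-fold → factor 6
Dilution factor through tube 3 = 4.6364 × 31.429 × 6 = 874.29
[tube 3] = 3.00 × 10^5 cells/mL / 874.29 = 343 cells/mL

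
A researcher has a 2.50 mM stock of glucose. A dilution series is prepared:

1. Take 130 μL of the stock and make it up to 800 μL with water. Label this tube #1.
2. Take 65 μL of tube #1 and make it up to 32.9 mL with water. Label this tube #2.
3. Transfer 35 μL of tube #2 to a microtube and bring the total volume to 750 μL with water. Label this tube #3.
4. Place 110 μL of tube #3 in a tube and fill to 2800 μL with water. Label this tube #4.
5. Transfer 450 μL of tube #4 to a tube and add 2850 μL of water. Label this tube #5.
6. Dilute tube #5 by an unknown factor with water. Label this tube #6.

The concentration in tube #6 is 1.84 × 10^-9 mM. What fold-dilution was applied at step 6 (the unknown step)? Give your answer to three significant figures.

Step 1: 130 μL brought to 800 μL → factor 800/130 = 6.1538
Step 2: 65 μL brought to 32.9 mL → factor 32900/65 = 506.15
Step 3: 35 μL brought to 750 μL → factor 750/35 = 21.429
Step 4: 110 μL brought to 2800 μL → factor 2800/110 = 25.455
Step 5: 450 μL + 2850 μL = 3300 μL total → factor 3300/450 = 7.3333
Step 6: unknown factor x
Product of known-step factors = 1.2459 × 10^7
Overall factor = 2.50 mM / (1.84 × 10^-9 mM) = 1.3587 × 10^9
x = 1.3587 × 10^9 / 1.2459 × 10^7 = 109

109-fold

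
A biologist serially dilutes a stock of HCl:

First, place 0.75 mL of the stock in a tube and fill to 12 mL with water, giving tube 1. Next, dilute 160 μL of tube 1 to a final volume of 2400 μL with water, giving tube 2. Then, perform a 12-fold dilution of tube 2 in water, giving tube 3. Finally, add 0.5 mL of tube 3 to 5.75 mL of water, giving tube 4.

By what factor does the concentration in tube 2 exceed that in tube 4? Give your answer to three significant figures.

150

Step 1: 0.75 mL brought to 12 mL → factor 12/0.75 = 16
Step 2: 160 μL brought to 2400 μL → factor 2400/160 = 15
Step 3: 12-fold → factor 12
Step 4: 0.5 mL + 5.75 mL = 6.25 mL total → factor 6.25/0.5 = 12.5
Dilution factor to tube 2 = 240; to tube 4 = 36000
[tube 2]/[tube 4] = (factor to tube 4)/(factor to tube 2) = 36000/240 = 150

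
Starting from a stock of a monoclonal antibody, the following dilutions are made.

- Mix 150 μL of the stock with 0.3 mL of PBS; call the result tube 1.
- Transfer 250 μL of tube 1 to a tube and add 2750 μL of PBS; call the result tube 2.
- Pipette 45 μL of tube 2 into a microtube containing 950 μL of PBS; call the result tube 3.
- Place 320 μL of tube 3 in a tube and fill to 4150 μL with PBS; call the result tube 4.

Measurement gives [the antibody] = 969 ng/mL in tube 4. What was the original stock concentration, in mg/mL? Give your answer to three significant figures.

Step 1: 150 μL + 0.3 mL = 450 μL total → factor 450/150 = 3
Step 2: 250 μL + 2750 μL = 3000 μL total → factor 3000/250 = 12
Step 3: 45 μL + 950 μL = 995 μL total → factor 995/45 = 22.111
Step 4: 320 μL brought to 4150 μL → factor 4150/320 = 12.969
Overall dilution factor = 3 × 12 × 22.111 × 12.969 = 10323
Stock = 969 ng/mL × 10323 = 1.000 × 10^7 ng/mL = 10.0 mg/mL

10.0 mg/mL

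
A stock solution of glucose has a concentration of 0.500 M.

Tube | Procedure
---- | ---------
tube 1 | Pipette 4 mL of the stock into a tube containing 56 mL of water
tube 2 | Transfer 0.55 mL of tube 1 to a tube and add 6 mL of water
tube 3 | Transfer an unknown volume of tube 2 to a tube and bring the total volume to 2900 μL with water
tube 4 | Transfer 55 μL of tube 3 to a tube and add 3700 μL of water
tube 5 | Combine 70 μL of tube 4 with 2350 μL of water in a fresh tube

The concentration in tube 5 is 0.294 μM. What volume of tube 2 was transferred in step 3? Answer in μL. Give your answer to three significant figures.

719 μL

Step 1: 4 mL + 56 mL = 60 mL total → factor 60/4 = 15
Step 2: 0.55 mL + 6 mL = 6.55 mL total → factor 6.55/0.55 = 11.909
Step 3: v brought to 2900 μL → factor = 2900 μL/v
Step 4: 55 μL + 3700 μL = 3755 μL total → factor 3755/55 = 68.273
Step 5: 70 μL + 2350 μL = 2420 μL total → factor 2420/70 = 34.571
Product of known-step factors = 4.2163 × 10^5
Overall factor = 0.500 M / (0.294 μM) = 1.7007 × 10^6
Step-3 factor = 1.7007 × 10^6 / 4.2163 × 10^5 = 4.0336
v = 2900 μL / 4.0336 = 719 μL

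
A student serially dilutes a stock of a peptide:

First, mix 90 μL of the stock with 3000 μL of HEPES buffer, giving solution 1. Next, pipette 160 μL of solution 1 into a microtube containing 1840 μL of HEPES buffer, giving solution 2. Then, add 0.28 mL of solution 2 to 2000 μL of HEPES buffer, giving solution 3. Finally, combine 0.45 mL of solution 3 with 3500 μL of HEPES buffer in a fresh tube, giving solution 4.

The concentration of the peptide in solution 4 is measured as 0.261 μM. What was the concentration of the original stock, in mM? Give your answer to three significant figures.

8.01 mM

Step 1: 90 μL + 3000 μL = 3090 μL total → factor 3090/90 = 34.333
Step 2: 160 μL + 1840 μL = 2000 μL total → factor 2000/160 = 12.5
Step 3: 0.28 mL + 2000 μL = 2.28 mL total → factor 2.28/0.28 = 8.1429
Step 4: 0.45 mL + 3500 μL = 3.95 mL total → factor 3.95/0.45 = 8.7778
Overall dilution factor = 34.333 × 12.5 × 8.1429 × 8.7778 = 30675
Stock = 0.261 μM × 30675 = 8006 μM = 8.01 mM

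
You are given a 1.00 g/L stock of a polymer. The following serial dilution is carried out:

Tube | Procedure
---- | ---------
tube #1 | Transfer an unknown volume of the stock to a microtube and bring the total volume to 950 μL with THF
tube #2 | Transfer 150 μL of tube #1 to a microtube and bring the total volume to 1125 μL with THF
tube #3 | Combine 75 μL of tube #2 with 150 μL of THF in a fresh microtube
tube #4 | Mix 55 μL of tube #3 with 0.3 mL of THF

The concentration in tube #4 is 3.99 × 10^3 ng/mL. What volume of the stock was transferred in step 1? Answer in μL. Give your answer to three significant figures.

Step 1: v brought to 950 μL → factor = 950 μL/v
Step 2: 150 μL brought to 1125 μL → factor 1125/150 = 7.5
Step 3: 75 μL + 150 μL = 225 μL total → factor 225/75 = 3
Step 4: 55 μL + 0.3 mL = 355 μL total → factor 355/55 = 6.4545
Product of known-step factors = 145.23
Overall factor = 1.00 g/L / (3.99 × 10^3 ng/mL) = 250.63
Step-1 factor = 250.63 / 145.23 = 1.7258
v = 950 μL / 1.7258 = 550 μL

550 μL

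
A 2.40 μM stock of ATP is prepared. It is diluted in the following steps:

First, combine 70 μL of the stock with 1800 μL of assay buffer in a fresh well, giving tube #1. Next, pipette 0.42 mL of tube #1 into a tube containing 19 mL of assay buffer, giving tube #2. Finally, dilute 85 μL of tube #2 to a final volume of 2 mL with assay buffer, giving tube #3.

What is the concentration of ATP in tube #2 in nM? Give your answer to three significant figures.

1.94 nM

Step 1: 70 μL + 1800 μL = 1870 μL total → factor 1870/70 = 26.714
Step 2: 0.42 mL + 19 mL = 19.42 mL total → factor 19.42/0.42 = 46.238
Dilution factor through tube #2 = 26.714 × 46.238 = 1235.2
[tube #2] = 2.40 μM / 1235.2 = 0.001943 μM = 1.94 nM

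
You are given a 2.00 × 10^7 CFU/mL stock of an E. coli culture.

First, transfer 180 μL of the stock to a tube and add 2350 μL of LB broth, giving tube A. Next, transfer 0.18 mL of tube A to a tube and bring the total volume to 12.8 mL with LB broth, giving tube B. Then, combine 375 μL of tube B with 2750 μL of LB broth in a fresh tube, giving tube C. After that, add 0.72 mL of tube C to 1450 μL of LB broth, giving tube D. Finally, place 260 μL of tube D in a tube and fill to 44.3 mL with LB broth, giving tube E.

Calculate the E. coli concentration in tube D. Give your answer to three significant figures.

797 CFU/mL

Step 1: 180 μL + 2350 μL = 2530 μL total → factor 2530/180 = 14.056
Step 2: 0.18 mL brought to 12.8 mL → factor 12.8/0.18 = 71.111
Step 3: 375 μL + 2750 μL = 3125 μL total → factor 3125/375 = 8.3333
Step 4: 0.72 mL + 1450 μL = 2.17 mL total → factor 2.17/0.72 = 3.0139
Dilution factor through tube D = 14.056 × 71.111 × 8.3333 × 3.0139 = 25103
[tube D] = 2.00 × 10^7 CFU/mL / 25103 = 797 CFU/mL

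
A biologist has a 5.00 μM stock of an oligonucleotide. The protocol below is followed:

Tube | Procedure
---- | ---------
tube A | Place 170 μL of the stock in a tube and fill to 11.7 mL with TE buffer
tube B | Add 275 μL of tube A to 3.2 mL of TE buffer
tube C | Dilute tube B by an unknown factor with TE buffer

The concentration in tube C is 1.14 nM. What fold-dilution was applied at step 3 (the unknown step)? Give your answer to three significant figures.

5.04-fold

Step 1: 170 μL brought to 11.7 mL → factor 11700/170 = 68.824
Step 2: 275 μL + 3.2 mL = 3475 μL total → factor 3475/275 = 12.636
Step 3: unknown factor x
Product of known-step factors = 869.68
Overall factor = 5.00 μM / (1.14 nM) = 4386
x = 4386 / 869.68 = 5.04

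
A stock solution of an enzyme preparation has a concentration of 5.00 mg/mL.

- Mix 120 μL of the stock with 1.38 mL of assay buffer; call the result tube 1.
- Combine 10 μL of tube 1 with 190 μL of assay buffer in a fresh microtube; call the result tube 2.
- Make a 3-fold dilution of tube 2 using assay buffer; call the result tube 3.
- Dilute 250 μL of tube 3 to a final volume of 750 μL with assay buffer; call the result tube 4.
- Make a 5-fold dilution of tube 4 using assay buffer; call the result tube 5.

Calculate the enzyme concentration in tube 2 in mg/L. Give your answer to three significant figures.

20.0 mg/L

Step 1: 120 μL + 1.38 mL = 1500 μL total → factor 1500/120 = 12.5
Step 2: 10 μL + 190 μL = 200 μL total → factor 200/10 = 20
Dilution factor through tube 2 = 12.5 × 20 = 250
[tube 2] = 5.00 mg/mL / 250 = 0.02000 mg/mL = 20.0 mg/L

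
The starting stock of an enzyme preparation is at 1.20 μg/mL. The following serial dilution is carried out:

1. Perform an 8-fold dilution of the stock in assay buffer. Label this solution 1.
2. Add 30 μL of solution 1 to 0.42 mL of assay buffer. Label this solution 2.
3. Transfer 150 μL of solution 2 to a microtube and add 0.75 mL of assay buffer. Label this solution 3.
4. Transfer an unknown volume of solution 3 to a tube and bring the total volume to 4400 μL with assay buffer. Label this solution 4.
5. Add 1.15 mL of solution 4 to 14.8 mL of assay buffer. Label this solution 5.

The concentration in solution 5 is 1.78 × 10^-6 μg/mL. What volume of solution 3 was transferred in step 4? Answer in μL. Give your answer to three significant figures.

65.2 μL

Step 1: 8-fold → factor 8
Step 2: 30 μL + 0.42 mL = 450 μL total → factor 450/30 = 15
Step 3: 150 μL + 0.75 mL = 900 μL total → factor 900/150 = 6
Step 4: v brought to 4400 μL → factor = 4400 μL/v
Step 5: 1.15 mL + 14.8 mL = 15.95 mL total → factor 15.95/1.15 = 13.87
Product of known-step factors = 9986.1
Overall factor = 1.20 μg/mL / (1.78 × 10^-6 μg/mL) = 6.7416 × 10^5
Step-4 factor = 6.7416 × 10^5 / 9986.1 = 67.51
v = 4400 μL / 67.51 = 65.2 μL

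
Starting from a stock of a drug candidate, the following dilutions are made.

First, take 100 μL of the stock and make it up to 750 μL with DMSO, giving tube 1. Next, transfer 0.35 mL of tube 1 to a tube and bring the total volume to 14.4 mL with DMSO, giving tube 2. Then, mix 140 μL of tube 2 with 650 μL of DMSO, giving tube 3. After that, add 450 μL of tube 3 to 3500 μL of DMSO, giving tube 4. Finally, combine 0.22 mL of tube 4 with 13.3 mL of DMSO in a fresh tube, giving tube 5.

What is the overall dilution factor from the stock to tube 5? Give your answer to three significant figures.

Step 1: 100 μL brought to 750 μL → factor 750/100 = 7.5
Step 2: 0.35 mL brought to 14.4 mL → factor 14.4/0.35 = 41.143
Step 3: 140 μL + 650 μL = 790 μL total → factor 790/140 = 5.6429
Step 4: 450 μL + 3500 μL = 3950 μL total → factor 3950/450 = 8.7778
Step 5: 0.22 mL + 13.3 mL = 13.52 mL total → factor 13.52/0.22 = 61.455
Overall dilution factor = 7.5 × 41.143 × 5.6429 × 8.7778 × 61.455 = 9.3928 × 10^5

9.39 × 10^5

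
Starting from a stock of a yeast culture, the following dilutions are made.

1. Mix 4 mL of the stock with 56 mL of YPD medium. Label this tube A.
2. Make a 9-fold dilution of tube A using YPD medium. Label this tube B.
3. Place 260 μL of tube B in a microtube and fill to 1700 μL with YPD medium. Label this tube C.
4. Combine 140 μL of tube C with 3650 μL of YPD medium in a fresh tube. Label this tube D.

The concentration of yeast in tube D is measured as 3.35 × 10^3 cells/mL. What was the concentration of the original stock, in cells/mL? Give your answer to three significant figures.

Step 1: 4 mL + 56 mL = 60 mL total → factor 60/4 = 15
Step 2: 9-fold → factor 9
Step 3: 260 μL brought to 1700 μL → factor 1700/260 = 6.5385
Step 4: 140 μL + 3650 μL = 3790 μL total → factor 3790/140 = 27.071
Overall dilution factor = 15 × 9 × 6.5385 × 27.071 = 23896
Stock = 3.35 × 10^3 cells/mL × 23896 = 8.01 × 10^7 cells/mL

8.01 × 10^7 cells/mL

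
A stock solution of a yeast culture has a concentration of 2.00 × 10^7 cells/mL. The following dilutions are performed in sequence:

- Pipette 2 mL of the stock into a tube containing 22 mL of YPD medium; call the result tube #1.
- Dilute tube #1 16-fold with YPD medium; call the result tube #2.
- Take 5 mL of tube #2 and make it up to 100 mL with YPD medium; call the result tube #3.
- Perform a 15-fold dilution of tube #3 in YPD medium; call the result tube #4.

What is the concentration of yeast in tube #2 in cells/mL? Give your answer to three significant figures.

Step 1: 2 mL + 22 mL = 24 mL total → factor 24/2 = 12
Step 2: 16-fold → factor 16
Dilution factor through tube #2 = 12 × 16 = 192
[tube #2] = 2.00 × 10^7 cells/mL / 192 = 1.04 × 10^5 cells/mL

1.04 × 10^5 cells/mL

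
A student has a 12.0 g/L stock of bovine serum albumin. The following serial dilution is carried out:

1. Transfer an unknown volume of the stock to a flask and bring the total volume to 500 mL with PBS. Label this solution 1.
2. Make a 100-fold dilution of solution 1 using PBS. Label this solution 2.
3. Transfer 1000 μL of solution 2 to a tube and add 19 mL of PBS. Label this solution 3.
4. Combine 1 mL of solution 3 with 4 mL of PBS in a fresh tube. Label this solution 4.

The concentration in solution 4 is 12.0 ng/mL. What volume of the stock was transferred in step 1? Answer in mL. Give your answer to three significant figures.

5.00 mL

Step 1: v brought to 500 mL → factor = 500 mL/v
Step 2: 100-fold → factor 100
Step 3: 1000 μL + 19 mL = 20000 μL total → factor 20000/1000 = 20
Step 4: 1 mL + 4 mL = 5 mL total → factor 5/1 = 5
Product of known-step factors = 10000
Overall factor = 12.0 g/L / (12.0 ng/mL) = 1 × 10^6
Step-1 factor = 1 × 10^6 / 10000 = 100
v = 500 mL / 100 = 5.00 mL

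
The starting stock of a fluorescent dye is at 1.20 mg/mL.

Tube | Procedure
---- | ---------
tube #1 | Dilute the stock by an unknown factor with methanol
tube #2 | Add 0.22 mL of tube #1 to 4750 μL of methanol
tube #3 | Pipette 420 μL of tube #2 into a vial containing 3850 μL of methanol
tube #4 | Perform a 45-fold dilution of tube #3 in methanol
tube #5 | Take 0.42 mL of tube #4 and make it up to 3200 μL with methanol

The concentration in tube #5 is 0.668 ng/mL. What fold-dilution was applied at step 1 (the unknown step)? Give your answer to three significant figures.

Step 1: unknown factor x
Step 2: 0.22 mL + 4750 μL = 4.97 mL total → factor 4.97/0.22 = 22.591
Step 3: 420 μL + 3850 μL = 4270 μL total → factor 4270/420 = 10.167
Step 4: 45-fold → factor 45
Step 5: 0.42 mL brought to 3200 μL → factor 3.2/0.42 = 7.619
Product of known-step factors = 78745
Overall factor = 1.20 mg/mL / (0.668 ng/mL) = 1.7964 × 10^6
x = 1.7964 × 10^6 / 78745 = 22.8

22.8-fold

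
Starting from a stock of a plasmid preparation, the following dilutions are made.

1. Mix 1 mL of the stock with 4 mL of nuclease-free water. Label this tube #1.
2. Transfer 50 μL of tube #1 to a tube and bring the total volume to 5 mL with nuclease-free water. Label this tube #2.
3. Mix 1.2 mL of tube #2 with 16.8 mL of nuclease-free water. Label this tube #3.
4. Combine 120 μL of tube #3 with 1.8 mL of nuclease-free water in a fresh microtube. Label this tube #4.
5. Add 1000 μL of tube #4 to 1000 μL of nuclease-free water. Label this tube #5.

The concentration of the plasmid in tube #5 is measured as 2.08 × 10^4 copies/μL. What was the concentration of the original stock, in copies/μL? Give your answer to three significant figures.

Step 1: 1 mL + 4 mL = 5 mL total → factor 5/1 = 5
Step 2: 50 μL brought to 5 mL → factor 5000/50 = 100
Step 3: 1.2 mL + 16.8 mL = 18 mL total → factor 18/1.2 = 15
Step 4: 120 μL + 1.8 mL = 1920 μL total → factor 1920/120 = 16
Step 5: 1000 μL + 1000 μL = 2000 μL total → factor 2000/1000 = 2
Overall dilution factor = 5 × 100 × 15 × 16 × 2 = 2.4 × 10^5
Stock = 2.08 × 10^4 copies/μL × 2.4 × 10^5 = 4.99 × 10^9 copies/μL

4.99 × 10^9 copies/μL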